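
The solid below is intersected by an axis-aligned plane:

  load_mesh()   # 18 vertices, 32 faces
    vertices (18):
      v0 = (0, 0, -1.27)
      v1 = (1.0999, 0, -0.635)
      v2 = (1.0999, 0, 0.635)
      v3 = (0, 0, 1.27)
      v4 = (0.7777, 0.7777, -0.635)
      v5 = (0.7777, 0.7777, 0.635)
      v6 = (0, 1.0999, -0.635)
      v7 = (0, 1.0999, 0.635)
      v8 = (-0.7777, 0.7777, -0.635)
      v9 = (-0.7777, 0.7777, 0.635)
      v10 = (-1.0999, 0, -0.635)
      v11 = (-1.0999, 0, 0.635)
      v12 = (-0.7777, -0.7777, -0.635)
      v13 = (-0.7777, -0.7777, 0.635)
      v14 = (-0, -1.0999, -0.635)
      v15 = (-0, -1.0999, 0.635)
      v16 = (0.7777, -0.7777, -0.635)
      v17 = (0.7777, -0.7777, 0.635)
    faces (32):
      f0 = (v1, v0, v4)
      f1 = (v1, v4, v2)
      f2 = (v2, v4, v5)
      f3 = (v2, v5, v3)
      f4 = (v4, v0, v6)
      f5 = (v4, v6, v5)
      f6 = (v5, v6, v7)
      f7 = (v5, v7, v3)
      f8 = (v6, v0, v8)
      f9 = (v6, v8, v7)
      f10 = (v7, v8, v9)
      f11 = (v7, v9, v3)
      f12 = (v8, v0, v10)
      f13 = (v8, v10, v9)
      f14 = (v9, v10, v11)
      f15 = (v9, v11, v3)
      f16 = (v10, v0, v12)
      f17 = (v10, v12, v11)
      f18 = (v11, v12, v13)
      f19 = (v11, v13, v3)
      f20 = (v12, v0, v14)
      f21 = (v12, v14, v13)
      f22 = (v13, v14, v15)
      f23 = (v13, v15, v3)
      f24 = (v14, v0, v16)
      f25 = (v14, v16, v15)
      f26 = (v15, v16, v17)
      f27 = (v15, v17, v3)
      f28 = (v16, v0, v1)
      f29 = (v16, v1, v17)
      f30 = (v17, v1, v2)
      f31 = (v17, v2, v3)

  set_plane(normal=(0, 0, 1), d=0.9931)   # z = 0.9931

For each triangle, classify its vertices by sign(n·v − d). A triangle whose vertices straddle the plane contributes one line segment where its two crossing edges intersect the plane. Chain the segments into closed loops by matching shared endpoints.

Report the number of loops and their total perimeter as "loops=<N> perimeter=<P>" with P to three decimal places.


Straddling triangles (8 of 32):
  (v2,v5,v3) [--+] → (0.339126, 0.339126, 0.9931)–(0.479626, 0, 0.9931)  len=0.3671
  (v5,v7,v3) [--+] → (0, 0.479626, 0.9931)–(0.339126, 0.339126, 0.9931)  len=0.3671
  (v7,v9,v3) [--+] → (-0.339126, 0.339126, 0.9931)–(0, 0.479626, 0.9931)  len=0.3671
  (v9,v11,v3) [--+] → (-0.479626, 0, 0.9931)–(-0.339126, 0.339126, 0.9931)  len=0.3671
  (v11,v13,v3) [--+] → (-0.339126, -0.339126, 0.9931)–(-0.479626, 0, 0.9931)  len=0.3671
  (v13,v15,v3) [--+] → (0, -0.479626, 0.9931)–(-0.339126, -0.339126, 0.9931)  len=0.3671
  (v15,v17,v3) [--+] → (0.339126, -0.339126, 0.9931)–(0, -0.479626, 0.9931)  len=0.3671
  (v17,v2,v3) [--+] → (0.479626, 0, 0.9931)–(0.339126, -0.339126, 0.9931)  len=0.3671

Chained into 1 loop(s):
  loop 1: 8 segments, perimeter = 2.9366
Total perimeter = 2.937

loops=1 perimeter=2.937


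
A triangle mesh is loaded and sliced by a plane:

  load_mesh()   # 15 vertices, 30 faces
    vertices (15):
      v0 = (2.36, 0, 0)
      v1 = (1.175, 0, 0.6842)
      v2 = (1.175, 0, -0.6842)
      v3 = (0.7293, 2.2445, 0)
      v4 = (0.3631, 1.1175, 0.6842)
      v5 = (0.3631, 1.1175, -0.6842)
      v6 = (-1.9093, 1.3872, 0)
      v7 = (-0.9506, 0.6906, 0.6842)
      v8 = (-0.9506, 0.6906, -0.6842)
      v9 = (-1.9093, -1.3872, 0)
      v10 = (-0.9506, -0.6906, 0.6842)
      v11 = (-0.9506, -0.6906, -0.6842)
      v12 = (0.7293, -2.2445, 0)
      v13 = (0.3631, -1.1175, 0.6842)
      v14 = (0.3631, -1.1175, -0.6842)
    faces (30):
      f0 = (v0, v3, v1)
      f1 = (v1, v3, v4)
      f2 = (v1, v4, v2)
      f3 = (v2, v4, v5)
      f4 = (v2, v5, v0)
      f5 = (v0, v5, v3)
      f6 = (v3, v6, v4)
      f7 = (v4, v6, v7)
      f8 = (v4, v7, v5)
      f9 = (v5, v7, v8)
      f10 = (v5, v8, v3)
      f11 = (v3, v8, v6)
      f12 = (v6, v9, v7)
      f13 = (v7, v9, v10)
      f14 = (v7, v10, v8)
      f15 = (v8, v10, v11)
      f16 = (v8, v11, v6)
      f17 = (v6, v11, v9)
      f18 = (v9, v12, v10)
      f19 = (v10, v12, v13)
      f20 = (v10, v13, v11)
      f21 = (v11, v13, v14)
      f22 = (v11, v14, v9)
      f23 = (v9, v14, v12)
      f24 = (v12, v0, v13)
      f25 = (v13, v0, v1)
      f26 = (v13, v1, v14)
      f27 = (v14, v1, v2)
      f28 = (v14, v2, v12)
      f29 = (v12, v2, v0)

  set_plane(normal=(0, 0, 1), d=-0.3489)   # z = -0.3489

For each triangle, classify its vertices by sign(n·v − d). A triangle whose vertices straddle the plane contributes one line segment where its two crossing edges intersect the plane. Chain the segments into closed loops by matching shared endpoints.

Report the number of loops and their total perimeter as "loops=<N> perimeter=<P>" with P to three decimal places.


loops=2 perimeter=17.226

Straddling triangles (20 of 30):
  (v1,v4,v2) [++-] → (0.97606, 0.273822, -0.3489)–(1.175, 0, -0.3489)  len=0.3385
  (v2,v4,v5) [-+-] → (0.97606, 0.273822, -0.3489)–(0.3631, 1.1175, -0.3489)  len=1.0428
  (v2,v5,v0) [--+] → (1.3417, 0.569856, -0.3489)–(1.75572, 0, -0.3489)  len=0.7044
  (v0,v5,v3) [+-+] → (1.3417, 0.569856, -0.3489)–(0.54256, 1.6698, -0.3489)  len=1.3596
  (v4,v7,v5) [++-] → (0.0412032, 1.0129, -0.3489)–(0.3631, 1.1175, -0.3489)  len=0.3385
  (v5,v7,v8) [-+-] → (0.0412032, 1.0129, -0.3489)–(-0.9506, 0.6906, -0.3489)  len=1.0429
  (v5,v8,v3) [--+] → (-0.127346, 1.45211, -0.3489)–(0.54256, 1.6698, -0.3489)  len=0.7044
  (v3,v8,v6) [+-+] → (-0.127346, 1.45211, -0.3489)–(-1.42042, 1.03198, -0.3489)  len=1.3596
  (v7,v10,v8) [++-] → (-0.9506, 0.352164, -0.3489)–(-0.9506, 0.6906, -0.3489)  len=0.3384
  (v8,v10,v11) [-+-] → (-0.9506, 0.352164, -0.3489)–(-0.9506, -0.6906, -0.3489)  len=1.0428
  (v8,v11,v6) [--+] → (-1.42042, 0.32765, -0.3489)–(-1.42042, 1.03198, -0.3489)  len=0.7043
  (v6,v11,v9) [+-+] → (-1.42042, 0.32765, -0.3489)–(-1.42042, -1.03198, -0.3489)  len=1.3596
  (v10,v13,v11) [++-] → (-0.628703, -0.795204, -0.3489)–(-0.9506, -0.6906, -0.3489)  len=0.3385
  (v11,v13,v14) [-+-] → (-0.628703, -0.795204, -0.3489)–(0.3631, -1.1175, -0.3489)  len=1.0429
  (v11,v14,v9) [--+] → (-0.750515, -1.24967, -0.3489)–(-1.42042, -1.03198, -0.3489)  len=0.7044
  (v9,v14,v12) [+-+] → (-0.750515, -1.24967, -0.3489)–(0.54256, -1.6698, -0.3489)  len=1.3596
  (v13,v1,v14) [++-] → (0.56204, -0.843678, -0.3489)–(0.3631, -1.1175, -0.3489)  len=0.3385
  (v14,v1,v2) [-+-] → (0.56204, -0.843678, -0.3489)–(1.175, 0, -0.3489)  len=1.0428
  (v14,v2,v12) [--+] → (0.95658, -1.09994, -0.3489)–(0.54256, -1.6698, -0.3489)  len=0.7044
  (v12,v2,v0) [+-+] → (0.95658, -1.09994, -0.3489)–(1.75572, 0, -0.3489)  len=1.3596

Chained into 2 loop(s):
  loop 1: 10 segments, perimeter = 6.9064
  loop 2: 10 segments, perimeter = 10.3199
Total perimeter = 17.226


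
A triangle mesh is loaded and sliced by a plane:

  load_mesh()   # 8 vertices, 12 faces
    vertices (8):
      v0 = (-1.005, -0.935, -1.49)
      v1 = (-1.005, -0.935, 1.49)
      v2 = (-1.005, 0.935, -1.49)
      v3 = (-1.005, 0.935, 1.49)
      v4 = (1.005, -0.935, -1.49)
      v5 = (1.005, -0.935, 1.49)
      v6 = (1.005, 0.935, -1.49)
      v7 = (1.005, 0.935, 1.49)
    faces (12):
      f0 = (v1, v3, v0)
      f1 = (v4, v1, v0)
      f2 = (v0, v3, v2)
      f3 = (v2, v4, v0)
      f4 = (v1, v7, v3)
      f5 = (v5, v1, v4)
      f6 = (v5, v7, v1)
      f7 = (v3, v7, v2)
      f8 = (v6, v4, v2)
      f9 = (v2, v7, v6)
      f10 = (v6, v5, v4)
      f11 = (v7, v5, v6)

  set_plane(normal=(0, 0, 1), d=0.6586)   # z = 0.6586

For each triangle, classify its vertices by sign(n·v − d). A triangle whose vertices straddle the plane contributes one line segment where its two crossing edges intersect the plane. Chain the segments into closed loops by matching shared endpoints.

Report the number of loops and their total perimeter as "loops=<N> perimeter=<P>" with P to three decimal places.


loops=1 perimeter=7.760

Straddling triangles (8 of 12):
  (v1,v3,v0) [++-] → (-1.005, 0.413283, 0.6586)–(-1.005, -0.935, 0.6586)  len=1.3483
  (v4,v1,v0) [-+-] → (-0.444223, -0.935, 0.6586)–(-1.005, -0.935, 0.6586)  len=0.5608
  (v0,v3,v2) [-+-] → (-1.005, 0.413283, 0.6586)–(-1.005, 0.935, 0.6586)  len=0.5217
  (v5,v1,v4) [++-] → (-0.444223, -0.935, 0.6586)–(1.005, -0.935, 0.6586)  len=1.4492
  (v3,v7,v2) [++-] → (0.444223, 0.935, 0.6586)–(-1.005, 0.935, 0.6586)  len=1.4492
  (v2,v7,v6) [-+-] → (0.444223, 0.935, 0.6586)–(1.005, 0.935, 0.6586)  len=0.5608
  (v6,v5,v4) [-+-] → (1.005, -0.413283, 0.6586)–(1.005, -0.935, 0.6586)  len=0.5217
  (v7,v5,v6) [++-] → (1.005, -0.413283, 0.6586)–(1.005, 0.935, 0.6586)  len=1.3483

Chained into 1 loop(s):
  loop 1: 8 segments, perimeter = 7.7600
Total perimeter = 7.760


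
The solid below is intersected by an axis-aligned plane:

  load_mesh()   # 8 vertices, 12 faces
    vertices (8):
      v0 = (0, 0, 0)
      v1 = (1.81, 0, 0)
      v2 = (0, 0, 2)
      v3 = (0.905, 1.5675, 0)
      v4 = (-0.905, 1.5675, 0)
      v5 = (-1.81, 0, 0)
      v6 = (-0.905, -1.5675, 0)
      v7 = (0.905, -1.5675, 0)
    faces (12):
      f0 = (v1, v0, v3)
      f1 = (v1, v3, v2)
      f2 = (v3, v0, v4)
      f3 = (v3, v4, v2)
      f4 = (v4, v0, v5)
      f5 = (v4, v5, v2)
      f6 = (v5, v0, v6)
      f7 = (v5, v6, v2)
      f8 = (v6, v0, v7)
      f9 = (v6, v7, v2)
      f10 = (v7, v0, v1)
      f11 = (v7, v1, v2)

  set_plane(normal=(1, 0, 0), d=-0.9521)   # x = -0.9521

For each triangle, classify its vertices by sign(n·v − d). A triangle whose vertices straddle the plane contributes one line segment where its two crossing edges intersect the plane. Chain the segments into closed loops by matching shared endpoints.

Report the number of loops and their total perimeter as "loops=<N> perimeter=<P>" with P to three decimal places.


loops=1 perimeter=6.497

Straddling triangles (4 of 12):
  (v4,v0,v5) [++-] → (-0.9521, 0, 0)–(-0.9521, 1.48592, 0)  len=1.4859
  (v4,v5,v2) [+-+] → (-0.9521, 1.48592, 0)–(-0.9521, 0, 0.947956)  len=1.7625
  (v5,v0,v6) [-++] → (-0.9521, 0, 0)–(-0.9521, -1.48592, 0)  len=1.4859
  (v5,v6,v2) [-++] → (-0.9521, -1.48592, 0)–(-0.9521, 0, 0.947956)  len=1.7625

Chained into 1 loop(s):
  loop 1: 4 segments, perimeter = 6.4969
Total perimeter = 6.497


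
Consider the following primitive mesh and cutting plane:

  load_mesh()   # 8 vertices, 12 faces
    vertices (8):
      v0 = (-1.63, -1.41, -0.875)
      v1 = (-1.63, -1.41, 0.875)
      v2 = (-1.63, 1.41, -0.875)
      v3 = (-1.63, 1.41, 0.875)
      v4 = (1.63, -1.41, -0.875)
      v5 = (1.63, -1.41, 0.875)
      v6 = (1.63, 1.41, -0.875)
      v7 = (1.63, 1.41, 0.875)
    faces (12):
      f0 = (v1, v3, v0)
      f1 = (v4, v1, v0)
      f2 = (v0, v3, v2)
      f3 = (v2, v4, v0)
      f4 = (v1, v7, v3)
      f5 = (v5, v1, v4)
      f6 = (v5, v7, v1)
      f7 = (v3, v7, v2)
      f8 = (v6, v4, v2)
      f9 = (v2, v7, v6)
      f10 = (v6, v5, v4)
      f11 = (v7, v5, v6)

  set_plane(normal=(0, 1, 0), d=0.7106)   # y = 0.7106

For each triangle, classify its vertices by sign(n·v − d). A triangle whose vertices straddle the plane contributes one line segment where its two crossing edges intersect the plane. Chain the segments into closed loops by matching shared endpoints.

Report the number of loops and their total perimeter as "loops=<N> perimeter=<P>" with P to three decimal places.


loops=1 perimeter=10.020

Straddling triangles (8 of 12):
  (v1,v3,v0) [-+-] → (-1.63, 0.7106, 0.875)–(-1.63, 0.7106, 0.440975)  len=0.4340
  (v0,v3,v2) [-++] → (-1.63, 0.7106, 0.440975)–(-1.63, 0.7106, -0.875)  len=1.3160
  (v2,v4,v0) [+--] → (-0.821474, 0.7106, -0.875)–(-1.63, 0.7106, -0.875)  len=0.8085
  (v1,v7,v3) [-++] → (0.821474, 0.7106, 0.875)–(-1.63, 0.7106, 0.875)  len=2.4515
  (v5,v7,v1) [-+-] → (1.63, 0.7106, 0.875)–(0.821474, 0.7106, 0.875)  len=0.8085
  (v6,v4,v2) [+-+] → (1.63, 0.7106, -0.875)–(-0.821474, 0.7106, -0.875)  len=2.4515
  (v6,v5,v4) [+--] → (1.63, 0.7106, -0.440975)–(1.63, 0.7106, -0.875)  len=0.4340
  (v7,v5,v6) [+-+] → (1.63, 0.7106, 0.875)–(1.63, 0.7106, -0.440975)  len=1.3160

Chained into 1 loop(s):
  loop 1: 8 segments, perimeter = 10.0200
Total perimeter = 10.020


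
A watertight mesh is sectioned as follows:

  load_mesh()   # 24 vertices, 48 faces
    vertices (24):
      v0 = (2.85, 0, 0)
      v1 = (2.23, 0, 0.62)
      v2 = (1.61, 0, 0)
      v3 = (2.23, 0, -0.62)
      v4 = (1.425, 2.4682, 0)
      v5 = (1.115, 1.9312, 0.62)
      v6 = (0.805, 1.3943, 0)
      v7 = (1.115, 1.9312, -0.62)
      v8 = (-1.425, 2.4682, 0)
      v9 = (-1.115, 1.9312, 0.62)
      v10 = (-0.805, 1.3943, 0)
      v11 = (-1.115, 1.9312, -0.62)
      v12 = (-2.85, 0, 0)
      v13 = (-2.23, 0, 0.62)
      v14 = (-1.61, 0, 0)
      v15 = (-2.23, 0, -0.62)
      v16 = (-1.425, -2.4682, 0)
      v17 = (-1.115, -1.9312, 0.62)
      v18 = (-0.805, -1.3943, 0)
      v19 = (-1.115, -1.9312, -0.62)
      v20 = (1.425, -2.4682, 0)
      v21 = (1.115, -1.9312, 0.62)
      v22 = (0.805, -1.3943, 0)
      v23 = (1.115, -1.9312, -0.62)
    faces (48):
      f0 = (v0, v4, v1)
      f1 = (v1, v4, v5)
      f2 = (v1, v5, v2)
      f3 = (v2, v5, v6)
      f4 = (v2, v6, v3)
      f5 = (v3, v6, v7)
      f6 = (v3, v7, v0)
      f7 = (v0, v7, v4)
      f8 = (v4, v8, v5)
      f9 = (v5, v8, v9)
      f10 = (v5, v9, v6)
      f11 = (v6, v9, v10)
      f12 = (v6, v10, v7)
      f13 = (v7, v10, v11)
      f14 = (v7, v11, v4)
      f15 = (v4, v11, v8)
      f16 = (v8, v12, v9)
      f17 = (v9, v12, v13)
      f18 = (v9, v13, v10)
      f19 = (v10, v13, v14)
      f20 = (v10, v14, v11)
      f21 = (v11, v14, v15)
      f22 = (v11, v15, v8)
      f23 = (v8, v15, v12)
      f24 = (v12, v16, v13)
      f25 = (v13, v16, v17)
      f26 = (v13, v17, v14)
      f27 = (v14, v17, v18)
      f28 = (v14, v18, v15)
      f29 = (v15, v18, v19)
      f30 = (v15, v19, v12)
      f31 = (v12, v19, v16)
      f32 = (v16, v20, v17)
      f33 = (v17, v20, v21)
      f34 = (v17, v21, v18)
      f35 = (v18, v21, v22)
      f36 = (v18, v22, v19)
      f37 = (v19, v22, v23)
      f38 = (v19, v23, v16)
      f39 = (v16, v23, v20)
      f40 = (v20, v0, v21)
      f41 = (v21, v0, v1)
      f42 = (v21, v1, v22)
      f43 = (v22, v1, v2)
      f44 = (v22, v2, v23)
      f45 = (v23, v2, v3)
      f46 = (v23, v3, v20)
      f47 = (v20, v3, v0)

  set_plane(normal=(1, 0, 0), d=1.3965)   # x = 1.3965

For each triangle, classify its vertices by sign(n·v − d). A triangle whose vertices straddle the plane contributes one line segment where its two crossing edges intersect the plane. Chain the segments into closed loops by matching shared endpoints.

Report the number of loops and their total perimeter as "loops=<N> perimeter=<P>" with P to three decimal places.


loops=2 perimeter=9.766

Straddling triangles (20 of 48):
  (v1,v4,v5) [++-] → (1.3965, 2.41883, 0.057)–(1.3965, 1.44364, 0.62)  len=1.1260
  (v1,v5,v2) [+-+] → (1.3965, 1.44364, 0.62)–(1.3965, 0.832952, 0.267414)  len=0.7052
  (v2,v5,v6) [+--] → (1.3965, 0.832952, 0.267414)–(1.3965, 0.369793, 0)  len=0.5348
  (v2,v6,v3) [+-+] → (1.3965, 0.369793, 0)–(1.3965, 0.815543, -0.257354)  len=0.5147
  (v3,v6,v7) [+--] → (1.3965, 0.815543, -0.257354)–(1.3965, 1.44364, -0.62)  len=0.7253
  (v3,v7,v0) [+-+] → (1.3965, 1.44364, -0.62)–(1.3965, 1.61787, -0.519406)  len=0.2012
  (v0,v7,v4) [+-+] → (1.3965, 1.61787, -0.519406)–(1.3965, 2.41883, -0.057)  len=0.9249
  (v4,v8,v5) [+--] → (1.3965, 2.4682, 0)–(1.3965, 2.41883, 0.057)  len=0.0754
  (v7,v11,v4) [--+] → (1.3965, 2.46217, -0.00695669)–(1.3965, 2.41883, -0.057)  len=0.0662
  (v4,v11,v8) [+--] → (1.3965, 2.46217, -0.00695669)–(1.3965, 2.4682, 0)  len=0.0092
  (v16,v20,v17) [-+-] → (1.3965, -2.4682, 0)–(1.3965, -2.46217, 0.00695669)  len=0.0092
  (v17,v20,v21) [-+-] → (1.3965, -2.46217, 0.00695669)–(1.3965, -2.41883, 0.057)  len=0.0662
  (v16,v23,v20) [--+] → (1.3965, -2.41883, -0.057)–(1.3965, -2.4682, 0)  len=0.0754
  (v20,v0,v21) [++-] → (1.3965, -1.61787, 0.519406)–(1.3965, -2.41883, 0.057)  len=0.9249
  (v21,v0,v1) [-++] → (1.3965, -1.61787, 0.519406)–(1.3965, -1.44364, 0.62)  len=0.2012
  (v21,v1,v22) [-+-] → (1.3965, -1.44364, 0.62)–(1.3965, -0.815543, 0.257354)  len=0.7253
  (v22,v1,v2) [-++] → (1.3965, -0.815543, 0.257354)–(1.3965, -0.369793, 0)  len=0.5147
  (v22,v2,v23) [-+-] → (1.3965, -0.369793, 0)–(1.3965, -0.832952, -0.267414)  len=0.5348
  (v23,v2,v3) [-++] → (1.3965, -0.832952, -0.267414)–(1.3965, -1.44364, -0.62)  len=0.7052
  (v23,v3,v20) [-++] → (1.3965, -1.44364, -0.62)–(1.3965, -2.41883, -0.057)  len=1.1260

Chained into 2 loop(s):
  loop 1: 10 segments, perimeter = 4.8829
  loop 2: 10 segments, perimeter = 4.8829
Total perimeter = 9.766


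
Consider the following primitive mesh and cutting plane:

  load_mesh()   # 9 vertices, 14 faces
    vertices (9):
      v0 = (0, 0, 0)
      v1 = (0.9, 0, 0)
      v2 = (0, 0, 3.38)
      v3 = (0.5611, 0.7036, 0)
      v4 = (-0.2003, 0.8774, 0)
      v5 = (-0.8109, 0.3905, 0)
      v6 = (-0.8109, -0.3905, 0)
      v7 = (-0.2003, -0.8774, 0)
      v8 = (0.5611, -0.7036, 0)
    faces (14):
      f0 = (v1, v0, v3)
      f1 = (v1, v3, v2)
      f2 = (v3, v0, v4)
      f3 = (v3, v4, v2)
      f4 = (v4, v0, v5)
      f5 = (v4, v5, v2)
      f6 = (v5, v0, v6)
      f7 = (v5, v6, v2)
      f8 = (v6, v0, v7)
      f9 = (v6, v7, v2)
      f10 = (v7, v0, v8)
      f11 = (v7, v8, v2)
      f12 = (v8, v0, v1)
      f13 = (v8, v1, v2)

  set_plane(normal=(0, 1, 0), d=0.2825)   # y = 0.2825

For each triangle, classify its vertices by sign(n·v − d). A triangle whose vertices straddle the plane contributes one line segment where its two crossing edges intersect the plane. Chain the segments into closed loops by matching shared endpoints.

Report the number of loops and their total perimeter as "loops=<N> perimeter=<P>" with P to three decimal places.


Straddling triangles (8 of 14):
  (v1,v0,v3) [--+] → (0.225285, 0.2825, 0)–(0.763929, 0.2825, 0)  len=0.5386
  (v1,v3,v2) [-+-] → (0.763929, 0.2825, 0)–(0.225285, 0.2825, 2.02291)  len=2.0934
  (v3,v0,v4) [+-+] → (0.225285, 0.2825, 0)–(-0.0644914, 0.2825, 0)  len=0.2898
  (v3,v4,v2) [++-] → (-0.0644914, 0.2825, 2.29173)–(0.225285, 0.2825, 2.02291)  len=0.3953
  (v4,v0,v5) [+-+] → (-0.0644914, 0.2825, 0)–(-0.586631, 0.2825, 0)  len=0.5221
  (v4,v5,v2) [++-] → (-0.586631, 0.2825, 0.934802)–(-0.0644914, 0.2825, 2.29173)  len=1.4539
  (v5,v0,v6) [+--] → (-0.586631, 0.2825, 0)–(-0.8109, 0.2825, 0)  len=0.2243
  (v5,v6,v2) [+--] → (-0.8109, 0.2825, 0)–(-0.586631, 0.2825, 0.934802)  len=0.9613

Chained into 1 loop(s):
  loop 1: 8 segments, perimeter = 6.4787
Total perimeter = 6.479

loops=1 perimeter=6.479


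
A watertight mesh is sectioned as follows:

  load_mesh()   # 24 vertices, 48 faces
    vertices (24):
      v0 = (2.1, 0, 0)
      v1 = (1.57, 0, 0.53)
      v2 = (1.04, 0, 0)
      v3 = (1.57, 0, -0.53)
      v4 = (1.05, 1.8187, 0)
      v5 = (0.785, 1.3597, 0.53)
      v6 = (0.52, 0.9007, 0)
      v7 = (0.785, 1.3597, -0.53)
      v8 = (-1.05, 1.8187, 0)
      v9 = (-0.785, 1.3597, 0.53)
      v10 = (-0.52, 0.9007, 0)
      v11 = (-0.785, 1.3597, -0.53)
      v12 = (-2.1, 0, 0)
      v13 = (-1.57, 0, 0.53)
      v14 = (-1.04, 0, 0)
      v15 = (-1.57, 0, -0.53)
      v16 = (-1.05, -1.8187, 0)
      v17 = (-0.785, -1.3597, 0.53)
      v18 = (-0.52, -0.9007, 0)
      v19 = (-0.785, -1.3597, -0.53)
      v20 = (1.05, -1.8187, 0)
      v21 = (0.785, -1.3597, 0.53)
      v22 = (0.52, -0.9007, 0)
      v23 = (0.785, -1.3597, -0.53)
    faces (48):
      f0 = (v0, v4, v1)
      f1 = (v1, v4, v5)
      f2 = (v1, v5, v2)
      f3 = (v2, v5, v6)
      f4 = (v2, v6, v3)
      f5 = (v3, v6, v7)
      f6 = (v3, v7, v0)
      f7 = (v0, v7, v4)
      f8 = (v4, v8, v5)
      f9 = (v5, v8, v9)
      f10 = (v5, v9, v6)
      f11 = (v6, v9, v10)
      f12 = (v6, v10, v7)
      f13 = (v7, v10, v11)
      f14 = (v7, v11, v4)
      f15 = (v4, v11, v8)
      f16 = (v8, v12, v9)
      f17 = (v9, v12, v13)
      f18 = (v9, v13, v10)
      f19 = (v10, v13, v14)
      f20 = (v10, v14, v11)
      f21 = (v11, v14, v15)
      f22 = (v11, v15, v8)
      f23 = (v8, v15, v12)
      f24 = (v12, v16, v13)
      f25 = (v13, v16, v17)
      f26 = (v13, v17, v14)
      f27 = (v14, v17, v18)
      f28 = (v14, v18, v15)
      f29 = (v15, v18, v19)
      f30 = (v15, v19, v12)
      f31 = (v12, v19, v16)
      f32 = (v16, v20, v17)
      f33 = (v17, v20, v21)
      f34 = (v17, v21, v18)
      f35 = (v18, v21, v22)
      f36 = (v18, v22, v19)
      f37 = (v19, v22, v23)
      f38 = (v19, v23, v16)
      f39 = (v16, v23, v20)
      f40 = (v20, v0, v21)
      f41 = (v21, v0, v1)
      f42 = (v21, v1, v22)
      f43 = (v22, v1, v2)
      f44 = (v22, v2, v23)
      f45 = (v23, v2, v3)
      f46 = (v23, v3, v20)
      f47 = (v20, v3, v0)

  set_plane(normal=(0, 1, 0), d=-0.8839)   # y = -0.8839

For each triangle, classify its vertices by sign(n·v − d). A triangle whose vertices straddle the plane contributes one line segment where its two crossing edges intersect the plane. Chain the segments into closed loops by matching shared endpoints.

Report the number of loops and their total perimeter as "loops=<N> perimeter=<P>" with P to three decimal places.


loops=2 perimeter=5.996

Straddling triangles (16 of 48):
  (v12,v16,v13) [+-+] → (-1.58969, -0.8839, 0)–(-1.31728, -0.8839, 0.272417)  len=0.3853
  (v13,v16,v17) [+--] → (-1.31728, -0.8839, 0.272417)–(-1.0597, -0.8839, 0.53)  len=0.3643
  (v13,v17,v14) [+-+] → (-1.0597, -0.8839, 0.53)–(-0.874232, -0.8839, 0.344537)  len=0.2623
  (v14,v17,v18) [+--] → (-0.874232, -0.8839, 0.344537)–(-0.529699, -0.8839, 0)  len=0.4872
  (v14,v18,v15) [+-+] → (-0.529699, -0.8839, 0)–(-0.539585, -0.8839, -0.00988564)  len=0.0140
  (v15,v18,v19) [+--] → (-0.539585, -0.8839, -0.00988564)–(-1.0597, -0.8839, -0.53)  len=0.7355
  (v15,v19,v12) [+-+] → (-1.0597, -0.8839, -0.53)–(-1.24516, -0.8839, -0.344537)  len=0.2623
  (v12,v19,v16) [+--] → (-1.24516, -0.8839, -0.344537)–(-1.58969, -0.8839, 0)  len=0.4872
  (v20,v0,v21) [-+-] → (1.58969, -0.8839, 0)–(1.24516, -0.8839, 0.344537)  len=0.4872
  (v21,v0,v1) [-++] → (1.24516, -0.8839, 0.344537)–(1.0597, -0.8839, 0.53)  len=0.2623
  (v21,v1,v22) [-+-] → (1.0597, -0.8839, 0.53)–(0.539585, -0.8839, 0.00988564)  len=0.7355
  (v22,v1,v2) [-++] → (0.539585, -0.8839, 0.00988564)–(0.529699, -0.8839, 0)  len=0.0140
  (v22,v2,v23) [-+-] → (0.529699, -0.8839, 0)–(0.874232, -0.8839, -0.344537)  len=0.4872
  (v23,v2,v3) [-++] → (0.874232, -0.8839, -0.344537)–(1.0597, -0.8839, -0.53)  len=0.2623
  (v23,v3,v20) [-+-] → (1.0597, -0.8839, -0.53)–(1.31728, -0.8839, -0.272417)  len=0.3643
  (v20,v3,v0) [-++] → (1.31728, -0.8839, -0.272417)–(1.58969, -0.8839, 0)  len=0.3853

Chained into 2 loop(s):
  loop 1: 8 segments, perimeter = 2.9981
  loop 2: 8 segments, perimeter = 2.9981
Total perimeter = 5.996


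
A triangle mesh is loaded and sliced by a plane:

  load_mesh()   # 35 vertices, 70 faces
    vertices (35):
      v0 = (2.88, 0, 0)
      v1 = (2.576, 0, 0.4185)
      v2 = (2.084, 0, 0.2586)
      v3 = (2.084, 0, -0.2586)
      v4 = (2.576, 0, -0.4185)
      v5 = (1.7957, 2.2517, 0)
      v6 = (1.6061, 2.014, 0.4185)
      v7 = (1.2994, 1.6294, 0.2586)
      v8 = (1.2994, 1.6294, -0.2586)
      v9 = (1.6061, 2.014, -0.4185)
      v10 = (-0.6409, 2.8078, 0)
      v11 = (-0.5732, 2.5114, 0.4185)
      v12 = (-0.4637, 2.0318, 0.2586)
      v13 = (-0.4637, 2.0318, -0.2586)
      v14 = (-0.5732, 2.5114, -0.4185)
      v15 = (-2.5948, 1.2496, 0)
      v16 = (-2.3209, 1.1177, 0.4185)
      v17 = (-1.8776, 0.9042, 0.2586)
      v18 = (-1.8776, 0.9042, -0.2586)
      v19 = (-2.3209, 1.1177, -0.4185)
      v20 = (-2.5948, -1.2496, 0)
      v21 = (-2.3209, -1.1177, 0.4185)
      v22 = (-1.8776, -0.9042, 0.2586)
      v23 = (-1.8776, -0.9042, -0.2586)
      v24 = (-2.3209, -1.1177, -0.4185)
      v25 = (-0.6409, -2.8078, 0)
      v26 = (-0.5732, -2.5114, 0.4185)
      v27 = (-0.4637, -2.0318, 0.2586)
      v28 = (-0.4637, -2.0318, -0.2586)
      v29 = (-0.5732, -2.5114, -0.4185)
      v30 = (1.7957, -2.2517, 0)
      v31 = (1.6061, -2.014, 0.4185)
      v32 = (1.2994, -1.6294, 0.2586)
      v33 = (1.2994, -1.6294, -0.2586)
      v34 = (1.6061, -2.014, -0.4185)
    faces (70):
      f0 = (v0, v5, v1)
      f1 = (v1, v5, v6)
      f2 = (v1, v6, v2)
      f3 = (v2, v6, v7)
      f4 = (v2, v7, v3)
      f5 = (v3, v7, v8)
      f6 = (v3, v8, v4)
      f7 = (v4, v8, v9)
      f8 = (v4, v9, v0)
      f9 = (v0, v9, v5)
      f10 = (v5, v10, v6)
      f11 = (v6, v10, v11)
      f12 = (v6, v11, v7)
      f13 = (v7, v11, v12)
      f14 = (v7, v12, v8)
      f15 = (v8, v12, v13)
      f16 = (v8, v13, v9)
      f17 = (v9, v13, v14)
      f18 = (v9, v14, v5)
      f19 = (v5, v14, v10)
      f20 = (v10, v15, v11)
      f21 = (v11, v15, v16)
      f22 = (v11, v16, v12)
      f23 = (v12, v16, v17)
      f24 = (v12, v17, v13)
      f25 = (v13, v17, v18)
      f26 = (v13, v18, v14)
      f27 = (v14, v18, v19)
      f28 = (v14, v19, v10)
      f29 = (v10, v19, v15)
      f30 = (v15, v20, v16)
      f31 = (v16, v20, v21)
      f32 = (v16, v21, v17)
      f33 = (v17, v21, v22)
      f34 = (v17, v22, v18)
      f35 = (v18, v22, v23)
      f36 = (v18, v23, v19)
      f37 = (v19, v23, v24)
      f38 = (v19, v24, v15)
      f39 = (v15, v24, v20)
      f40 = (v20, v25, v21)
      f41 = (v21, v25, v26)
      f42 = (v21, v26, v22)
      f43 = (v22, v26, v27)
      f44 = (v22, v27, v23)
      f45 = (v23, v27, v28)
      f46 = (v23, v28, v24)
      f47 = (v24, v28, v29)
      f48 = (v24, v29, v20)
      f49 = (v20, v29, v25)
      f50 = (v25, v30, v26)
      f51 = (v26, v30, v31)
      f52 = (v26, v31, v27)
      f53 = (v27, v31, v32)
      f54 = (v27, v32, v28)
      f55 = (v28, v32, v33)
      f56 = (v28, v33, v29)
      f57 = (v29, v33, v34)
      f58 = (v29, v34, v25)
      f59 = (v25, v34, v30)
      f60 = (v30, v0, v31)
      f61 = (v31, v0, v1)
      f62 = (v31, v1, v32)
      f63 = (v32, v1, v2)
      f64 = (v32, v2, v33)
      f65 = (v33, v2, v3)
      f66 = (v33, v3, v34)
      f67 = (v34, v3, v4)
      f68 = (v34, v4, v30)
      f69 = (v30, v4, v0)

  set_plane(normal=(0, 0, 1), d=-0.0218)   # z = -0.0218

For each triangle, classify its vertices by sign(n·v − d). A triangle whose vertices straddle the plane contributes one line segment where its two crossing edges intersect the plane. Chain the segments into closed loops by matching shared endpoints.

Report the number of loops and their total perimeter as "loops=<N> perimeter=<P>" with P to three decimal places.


Straddling triangles (28 of 70):
  (v2,v7,v3) [++-] → (1.72477, 0.746021, -0.0218)–(2.084, 0, -0.0218)  len=0.8280
  (v3,v7,v8) [-+-] → (1.72477, 0.746021, -0.0218)–(1.2994, 1.6294, -0.0218)  len=0.9805
  (v4,v9,v0) [--+] → (2.81364, 0.104911, -0.0218)–(2.86416, 0, -0.0218)  len=0.1164
  (v0,v9,v5) [+-+] → (2.81364, 0.104911, -0.0218)–(1.78582, 2.23932, -0.0218)  len=2.3690
  (v7,v12,v8) [++-] → (0.492165, 1.81364, -0.0218)–(1.2994, 1.6294, -0.0218)  len=0.8280
  (v8,v12,v13) [-+-] → (0.492165, 1.81364, -0.0218)–(-0.4637, 2.0318, -0.0218)  len=0.9804
  (v9,v14,v5) [--+] → (1.6723, 2.26523, -0.0218)–(1.78582, 2.23932, -0.0218)  len=0.1164
  (v5,v14,v10) [+-+] → (1.6723, 2.26523, -0.0218)–(-0.637373, 2.79236, -0.0218)  len=2.3691
  (v12,v17,v13) [++-] → (-1.11105, 1.51553, -0.0218)–(-0.4637, 2.0318, -0.0218)  len=0.8280
  (v13,v17,v18) [-+-] → (-1.11105, 1.51553, -0.0218)–(-1.8776, 0.9042, -0.0218)  len=0.9805
  (v14,v19,v10) [--+] → (-0.728413, 2.71976, -0.0218)–(-0.637373, 2.79236, -0.0218)  len=0.1164
  (v10,v19,v15) [+-+] → (-0.728413, 2.71976, -0.0218)–(-2.58053, 1.24273, -0.0218)  len=2.3690
  (v17,v22,v18) [++-] → (-1.8776, 0.0762241, -0.0218)–(-1.8776, 0.9042, -0.0218)  len=0.8280
  (v18,v22,v23) [-+-] → (-1.8776, 0.0762241, -0.0218)–(-1.8776, -0.9042, -0.0218)  len=0.9804
  (v19,v24,v15) [--+] → (-2.58053, 1.12629, -0.0218)–(-2.58053, 1.24273, -0.0218)  len=0.1164
  (v15,v24,v20) [+-+] → (-2.58053, 1.12629, -0.0218)–(-2.58053, -1.24273, -0.0218)  len=2.3690
  (v22,v27,v23) [++-] → (-1.23025, -1.42047, -0.0218)–(-1.8776, -0.9042, -0.0218)  len=0.8280
  (v23,v27,v28) [-+-] → (-1.23025, -1.42047, -0.0218)–(-0.4637, -2.0318, -0.0218)  len=0.9805
  (v24,v29,v20) [--+] → (-2.48949, -1.31533, -0.0218)–(-2.58053, -1.24273, -0.0218)  len=0.1164
  (v20,v29,v25) [+-+] → (-2.48949, -1.31533, -0.0218)–(-0.637373, -2.79236, -0.0218)  len=2.3690
  (v27,v32,v28) [++-] → (0.343535, -1.84756, -0.0218)–(-0.4637, -2.0318, -0.0218)  len=0.8280
  (v28,v32,v33) [-+-] → (0.343535, -1.84756, -0.0218)–(1.2994, -1.6294, -0.0218)  len=0.9804
  (v29,v34,v25) [--+] → (-0.523852, -2.76645, -0.0218)–(-0.637373, -2.79236, -0.0218)  len=0.1164
  (v25,v34,v30) [+-+] → (-0.523852, -2.76645, -0.0218)–(1.78582, -2.23932, -0.0218)  len=2.3691
  (v32,v2,v33) [++-] → (1.65863, -0.883379, -0.0218)–(1.2994, -1.6294, -0.0218)  len=0.8280
  (v33,v2,v3) [-+-] → (1.65863, -0.883379, -0.0218)–(2.084, 0, -0.0218)  len=0.9805
  (v34,v4,v30) [--+] → (1.83635, -2.13441, -0.0218)–(1.78582, -2.23932, -0.0218)  len=0.1164
  (v30,v4,v0) [+-+] → (1.83635, -2.13441, -0.0218)–(2.86416, 0, -0.0218)  len=2.3690

Chained into 2 loop(s):
  loop 1: 14 segments, perimeter = 12.6592
  loop 2: 14 segments, perimeter = 17.3981
Total perimeter = 30.057

loops=2 perimeter=30.057


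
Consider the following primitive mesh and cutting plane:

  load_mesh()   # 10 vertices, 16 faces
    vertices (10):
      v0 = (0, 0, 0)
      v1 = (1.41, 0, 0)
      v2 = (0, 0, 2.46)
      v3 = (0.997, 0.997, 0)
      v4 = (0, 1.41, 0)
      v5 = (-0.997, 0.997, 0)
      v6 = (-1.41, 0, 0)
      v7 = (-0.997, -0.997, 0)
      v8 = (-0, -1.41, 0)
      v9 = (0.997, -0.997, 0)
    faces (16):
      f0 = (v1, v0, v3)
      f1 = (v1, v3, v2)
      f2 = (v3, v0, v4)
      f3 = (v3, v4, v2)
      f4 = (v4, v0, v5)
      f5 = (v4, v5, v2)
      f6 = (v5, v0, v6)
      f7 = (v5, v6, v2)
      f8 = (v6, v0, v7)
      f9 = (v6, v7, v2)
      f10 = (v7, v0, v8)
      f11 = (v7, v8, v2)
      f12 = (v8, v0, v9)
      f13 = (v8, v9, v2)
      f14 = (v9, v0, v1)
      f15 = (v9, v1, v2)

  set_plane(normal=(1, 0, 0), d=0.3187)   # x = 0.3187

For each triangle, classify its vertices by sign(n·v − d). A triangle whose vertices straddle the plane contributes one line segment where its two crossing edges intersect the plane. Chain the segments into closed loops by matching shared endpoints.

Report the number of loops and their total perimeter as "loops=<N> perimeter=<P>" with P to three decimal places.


Straddling triangles (8 of 16):
  (v1,v0,v3) [+-+] → (0.3187, 0, 0)–(0.3187, 0.3187, 0)  len=0.3187
  (v1,v3,v2) [++-] → (0.3187, 0.3187, 1.67364)–(0.3187, 0, 1.90397)  len=0.3932
  (v3,v0,v4) [+--] → (0.3187, 0.3187, 0)–(0.3187, 1.27798, 0)  len=0.9593
  (v3,v4,v2) [+--] → (0.3187, 1.27798, 0)–(0.3187, 0.3187, 1.67364)  len=1.9291
  (v8,v0,v9) [--+] → (0.3187, -0.3187, 0)–(0.3187, -1.27798, 0)  len=0.9593
  (v8,v9,v2) [-+-] → (0.3187, -1.27798, 0)–(0.3187, -0.3187, 1.67364)  len=1.9291
  (v9,v0,v1) [+-+] → (0.3187, -0.3187, 0)–(0.3187, 0, 0)  len=0.3187
  (v9,v1,v2) [++-] → (0.3187, 0, 1.90397)–(0.3187, -0.3187, 1.67364)  len=0.3932

Chained into 1 loop(s):
  loop 1: 8 segments, perimeter = 7.2005
Total perimeter = 7.201

loops=1 perimeter=7.201


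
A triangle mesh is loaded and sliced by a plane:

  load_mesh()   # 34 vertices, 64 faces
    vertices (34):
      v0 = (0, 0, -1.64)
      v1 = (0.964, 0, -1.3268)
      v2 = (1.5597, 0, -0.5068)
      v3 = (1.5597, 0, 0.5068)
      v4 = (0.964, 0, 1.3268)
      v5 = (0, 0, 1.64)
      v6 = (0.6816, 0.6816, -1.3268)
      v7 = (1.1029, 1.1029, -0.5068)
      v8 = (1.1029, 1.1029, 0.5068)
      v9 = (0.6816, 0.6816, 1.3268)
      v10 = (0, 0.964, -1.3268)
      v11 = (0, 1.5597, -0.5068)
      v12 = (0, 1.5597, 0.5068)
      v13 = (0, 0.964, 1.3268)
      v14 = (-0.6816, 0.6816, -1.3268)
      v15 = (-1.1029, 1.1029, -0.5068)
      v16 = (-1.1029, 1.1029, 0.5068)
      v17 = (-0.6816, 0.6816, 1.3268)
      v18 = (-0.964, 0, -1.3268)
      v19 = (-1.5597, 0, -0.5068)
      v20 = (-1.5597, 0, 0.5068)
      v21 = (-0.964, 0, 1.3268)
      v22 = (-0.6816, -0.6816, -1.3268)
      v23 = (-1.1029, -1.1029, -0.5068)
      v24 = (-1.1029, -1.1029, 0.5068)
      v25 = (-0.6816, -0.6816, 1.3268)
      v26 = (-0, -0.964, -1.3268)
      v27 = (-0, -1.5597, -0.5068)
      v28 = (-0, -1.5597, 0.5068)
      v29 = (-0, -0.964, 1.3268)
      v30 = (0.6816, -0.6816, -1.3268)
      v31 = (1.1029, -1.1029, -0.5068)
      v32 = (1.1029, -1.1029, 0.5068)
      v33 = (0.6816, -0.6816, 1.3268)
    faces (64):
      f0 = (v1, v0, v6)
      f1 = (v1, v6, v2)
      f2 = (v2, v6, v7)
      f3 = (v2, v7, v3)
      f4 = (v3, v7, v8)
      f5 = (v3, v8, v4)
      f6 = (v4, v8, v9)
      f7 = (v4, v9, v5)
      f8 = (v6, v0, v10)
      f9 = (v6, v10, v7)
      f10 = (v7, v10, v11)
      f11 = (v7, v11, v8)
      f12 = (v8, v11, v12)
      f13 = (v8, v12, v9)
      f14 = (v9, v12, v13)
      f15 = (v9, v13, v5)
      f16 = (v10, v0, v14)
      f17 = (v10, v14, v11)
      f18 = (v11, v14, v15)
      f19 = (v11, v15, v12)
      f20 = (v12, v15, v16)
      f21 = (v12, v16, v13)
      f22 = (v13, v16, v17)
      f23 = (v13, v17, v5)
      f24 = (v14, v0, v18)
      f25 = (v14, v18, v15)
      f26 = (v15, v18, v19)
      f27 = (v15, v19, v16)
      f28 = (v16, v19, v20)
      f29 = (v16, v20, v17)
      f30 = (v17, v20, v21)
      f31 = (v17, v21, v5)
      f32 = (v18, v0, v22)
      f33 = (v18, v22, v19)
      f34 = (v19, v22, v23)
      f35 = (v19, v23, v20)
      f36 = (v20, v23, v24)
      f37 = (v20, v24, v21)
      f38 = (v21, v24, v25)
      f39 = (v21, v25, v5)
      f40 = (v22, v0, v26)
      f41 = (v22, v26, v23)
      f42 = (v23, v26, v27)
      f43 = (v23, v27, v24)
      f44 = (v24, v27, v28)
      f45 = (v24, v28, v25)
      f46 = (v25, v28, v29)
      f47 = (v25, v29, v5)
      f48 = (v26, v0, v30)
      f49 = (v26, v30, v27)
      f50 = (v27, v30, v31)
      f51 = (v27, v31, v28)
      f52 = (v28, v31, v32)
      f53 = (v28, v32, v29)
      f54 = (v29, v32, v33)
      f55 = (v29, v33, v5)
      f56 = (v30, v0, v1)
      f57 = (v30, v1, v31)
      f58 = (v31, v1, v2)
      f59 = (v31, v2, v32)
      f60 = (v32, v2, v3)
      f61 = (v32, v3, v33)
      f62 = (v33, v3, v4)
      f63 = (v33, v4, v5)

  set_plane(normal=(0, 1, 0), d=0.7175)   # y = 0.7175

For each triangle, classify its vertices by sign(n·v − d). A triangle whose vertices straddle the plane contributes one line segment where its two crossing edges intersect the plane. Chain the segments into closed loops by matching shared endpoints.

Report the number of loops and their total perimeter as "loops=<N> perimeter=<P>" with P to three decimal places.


loops=1 perimeter=8.702

Straddling triangles (20 of 64):
  (v2,v6,v7) [--+] → (0.7175, 0.7175, -1.25693)–(1.26253, 0.7175, -0.5068)  len=0.9272
  (v2,v7,v3) [-+-] → (1.26253, 0.7175, -0.5068)–(1.26253, 0.7175, -0.152605)  len=0.3542
  (v3,v7,v8) [-++] → (1.26253, 0.7175, -0.152605)–(1.26253, 0.7175, 0.5068)  len=0.6594
  (v3,v8,v4) [-+-] → (1.26253, 0.7175, 0.5068)–(1.05436, 0.7175, 0.793343)  len=0.3542
  (v4,v8,v9) [-+-] → (1.05436, 0.7175, 0.793343)–(0.7175, 0.7175, 1.25693)  len=0.5730
  (v6,v0,v10) [--+] → (0, 0.7175, -1.40689)–(0.594952, 0.7175, -1.3268)  len=0.6003
  (v6,v10,v7) [-++] → (0.594952, 0.7175, -1.3268)–(0.7175, 0.7175, -1.25693)  len=0.1411
  (v8,v12,v9) [++-] → (0.653734, 0.7175, 1.29328)–(0.7175, 0.7175, 1.25693)  len=0.0734
  (v9,v12,v13) [-++] → (0.653734, 0.7175, 1.29328)–(0.594952, 0.7175, 1.3268)  len=0.0677
  (v9,v13,v5) [-+-] → (0.594952, 0.7175, 1.3268)–(0, 0.7175, 1.40689)  len=0.6003
  (v10,v0,v14) [+--] → (0, 0.7175, -1.40689)–(-0.594952, 0.7175, -1.3268)  len=0.6003
  (v10,v14,v11) [+-+] → (-0.594952, 0.7175, -1.3268)–(-0.653734, 0.7175, -1.29328)  len=0.0677
  (v11,v14,v15) [+-+] → (-0.653734, 0.7175, -1.29328)–(-0.7175, 0.7175, -1.25693)  len=0.0734
  (v13,v16,v17) [++-] → (-0.7175, 0.7175, 1.25693)–(-0.594952, 0.7175, 1.3268)  len=0.1411
  (v13,v17,v5) [+--] → (-0.594952, 0.7175, 1.3268)–(0, 0.7175, 1.40689)  len=0.6003
  (v14,v18,v15) [--+] → (-1.05436, 0.7175, -0.793343)–(-0.7175, 0.7175, -1.25693)  len=0.5730
  (v15,v18,v19) [+--] → (-1.05436, 0.7175, -0.793343)–(-1.26253, 0.7175, -0.5068)  len=0.3542
  (v15,v19,v16) [+-+] → (-1.26253, 0.7175, -0.5068)–(-1.26253, 0.7175, 0.152605)  len=0.6594
  (v16,v19,v20) [+--] → (-1.26253, 0.7175, 0.152605)–(-1.26253, 0.7175, 0.5068)  len=0.3542
  (v16,v20,v17) [+--] → (-1.26253, 0.7175, 0.5068)–(-0.7175, 0.7175, 1.25693)  len=0.9272

Chained into 1 loop(s):
  loop 1: 20 segments, perimeter = 8.7016
Total perimeter = 8.702


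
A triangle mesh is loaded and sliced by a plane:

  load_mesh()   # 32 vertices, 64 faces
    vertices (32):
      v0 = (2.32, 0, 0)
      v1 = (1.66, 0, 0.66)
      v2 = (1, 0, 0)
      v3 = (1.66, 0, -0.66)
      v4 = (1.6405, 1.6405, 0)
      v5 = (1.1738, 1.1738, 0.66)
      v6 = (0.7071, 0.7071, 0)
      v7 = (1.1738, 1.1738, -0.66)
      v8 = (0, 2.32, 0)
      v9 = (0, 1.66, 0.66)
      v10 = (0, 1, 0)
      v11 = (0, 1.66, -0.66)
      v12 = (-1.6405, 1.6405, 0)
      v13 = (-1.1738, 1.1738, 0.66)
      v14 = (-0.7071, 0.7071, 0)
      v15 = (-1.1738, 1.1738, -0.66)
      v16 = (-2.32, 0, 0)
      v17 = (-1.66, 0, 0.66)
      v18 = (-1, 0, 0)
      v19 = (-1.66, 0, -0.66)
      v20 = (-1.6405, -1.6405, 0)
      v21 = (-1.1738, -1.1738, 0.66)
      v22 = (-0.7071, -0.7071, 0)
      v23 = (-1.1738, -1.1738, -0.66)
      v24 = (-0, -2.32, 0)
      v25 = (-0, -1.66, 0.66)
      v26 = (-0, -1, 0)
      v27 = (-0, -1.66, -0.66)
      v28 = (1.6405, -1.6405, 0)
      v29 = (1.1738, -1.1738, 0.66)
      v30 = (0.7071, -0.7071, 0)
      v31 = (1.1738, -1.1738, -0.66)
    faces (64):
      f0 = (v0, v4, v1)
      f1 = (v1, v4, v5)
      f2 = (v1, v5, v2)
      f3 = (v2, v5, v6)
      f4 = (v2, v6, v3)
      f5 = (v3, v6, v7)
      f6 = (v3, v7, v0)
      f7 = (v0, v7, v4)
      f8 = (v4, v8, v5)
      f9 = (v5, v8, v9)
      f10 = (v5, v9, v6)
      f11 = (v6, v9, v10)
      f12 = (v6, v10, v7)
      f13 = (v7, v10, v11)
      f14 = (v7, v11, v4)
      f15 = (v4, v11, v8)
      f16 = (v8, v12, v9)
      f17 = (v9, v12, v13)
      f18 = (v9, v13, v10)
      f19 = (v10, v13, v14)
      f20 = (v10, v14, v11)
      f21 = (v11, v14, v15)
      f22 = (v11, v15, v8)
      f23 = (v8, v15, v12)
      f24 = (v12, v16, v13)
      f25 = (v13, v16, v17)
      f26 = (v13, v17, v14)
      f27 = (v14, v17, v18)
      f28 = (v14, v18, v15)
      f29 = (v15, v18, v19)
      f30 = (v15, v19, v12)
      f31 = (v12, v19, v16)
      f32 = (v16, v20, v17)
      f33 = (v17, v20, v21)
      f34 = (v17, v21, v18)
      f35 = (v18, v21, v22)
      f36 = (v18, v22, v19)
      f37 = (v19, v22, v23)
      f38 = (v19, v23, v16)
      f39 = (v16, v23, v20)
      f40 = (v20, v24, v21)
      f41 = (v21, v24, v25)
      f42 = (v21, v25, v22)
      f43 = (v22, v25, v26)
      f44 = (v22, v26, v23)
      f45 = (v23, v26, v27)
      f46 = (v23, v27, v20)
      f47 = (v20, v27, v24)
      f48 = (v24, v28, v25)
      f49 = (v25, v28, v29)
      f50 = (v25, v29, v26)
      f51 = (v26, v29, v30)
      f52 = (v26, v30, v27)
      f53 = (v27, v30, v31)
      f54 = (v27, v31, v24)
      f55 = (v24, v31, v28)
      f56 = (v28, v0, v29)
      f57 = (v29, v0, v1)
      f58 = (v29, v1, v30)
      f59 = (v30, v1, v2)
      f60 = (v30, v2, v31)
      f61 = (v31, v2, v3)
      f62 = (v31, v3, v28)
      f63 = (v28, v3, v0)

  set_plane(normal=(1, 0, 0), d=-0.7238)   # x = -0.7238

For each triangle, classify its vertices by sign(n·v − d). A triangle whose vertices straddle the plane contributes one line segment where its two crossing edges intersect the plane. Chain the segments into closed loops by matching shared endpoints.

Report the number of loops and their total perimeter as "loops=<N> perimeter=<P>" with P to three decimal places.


Straddling triangles (20 of 64):
  (v8,v12,v9) [+-+] → (-0.7238, 2.0202, 0)–(-0.7238, 1.6514, 0.368803)  len=0.5216
  (v9,v12,v13) [+--] → (-0.7238, 1.6514, 0.368803)–(-0.7238, 1.36019, 0.66)  len=0.4118
  (v9,v13,v10) [+-+] → (-0.7238, 1.36019, 0.66)–(-0.7238, 1.10717, 0.406976)  len=0.3578
  (v10,v13,v14) [+-+] → (-0.7238, 1.10717, 0.406976)–(-0.7238, 0.7238, 0.0236169)  len=0.5422
  (v11,v14,v15) [++-] → (-0.7238, 0.7238, -0.0236169)–(-0.7238, 1.36019, -0.66)  len=0.9000
  (v11,v15,v8) [+-+] → (-0.7238, 1.36019, -0.66)–(-0.7238, 1.61322, -0.406976)  len=0.3578
  (v8,v15,v12) [+--] → (-0.7238, 1.61322, -0.406976)–(-0.7238, 2.0202, 0)  len=0.5756
  (v13,v17,v14) [--+] → (-0.7238, 0.694708, 0.0115668)–(-0.7238, 0.7238, 0.0236169)  len=0.0315
  (v14,v17,v18) [+--] → (-0.7238, 0.694708, 0.0115668)–(-0.7238, 0.666784, 0)  len=0.0302
  (v14,v18,v15) [+--] → (-0.7238, 0.666784, 0)–(-0.7238, 0.7238, -0.0236169)  len=0.0617
  (v18,v21,v22) [--+] → (-0.7238, -0.7238, 0.0236169)–(-0.7238, -0.666784, 0)  len=0.0617
  (v18,v22,v19) [-+-] → (-0.7238, -0.666784, 0)–(-0.7238, -0.694708, -0.0115668)  len=0.0302
  (v19,v22,v23) [-+-] → (-0.7238, -0.694708, -0.0115668)–(-0.7238, -0.7238, -0.0236169)  len=0.0315
  (v20,v24,v21) [-+-] → (-0.7238, -2.0202, 0)–(-0.7238, -1.61322, 0.406976)  len=0.5756
  (v21,v24,v25) [-++] → (-0.7238, -1.61322, 0.406976)–(-0.7238, -1.36019, 0.66)  len=0.3578
  (v21,v25,v22) [-++] → (-0.7238, -1.36019, 0.66)–(-0.7238, -0.7238, 0.0236169)  len=0.9000
  (v22,v26,v23) [++-] → (-0.7238, -1.10717, -0.406976)–(-0.7238, -0.7238, -0.0236169)  len=0.5422
  (v23,v26,v27) [-++] → (-0.7238, -1.10717, -0.406976)–(-0.7238, -1.36019, -0.66)  len=0.3578
  (v23,v27,v20) [-+-] → (-0.7238, -1.36019, -0.66)–(-0.7238, -1.6514, -0.368803)  len=0.4118
  (v20,v27,v24) [-++] → (-0.7238, -1.6514, -0.368803)–(-0.7238, -2.0202, 0)  len=0.5216

Chained into 2 loop(s):
  loop 1: 10 segments, perimeter = 3.7902
  loop 2: 10 segments, perimeter = 3.7902
Total perimeter = 7.580

loops=2 perimeter=7.580
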